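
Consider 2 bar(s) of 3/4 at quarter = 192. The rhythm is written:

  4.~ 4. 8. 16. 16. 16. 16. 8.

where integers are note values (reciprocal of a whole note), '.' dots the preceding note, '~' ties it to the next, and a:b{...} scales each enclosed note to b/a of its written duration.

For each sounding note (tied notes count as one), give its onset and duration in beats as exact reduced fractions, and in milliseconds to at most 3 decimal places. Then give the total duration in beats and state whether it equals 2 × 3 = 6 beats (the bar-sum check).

1) 0.0ms=0b +937.5ms=3b
2) 937.5ms=3b +234.375ms=3/4b
3) 1171.875ms=15/4b +117.188ms=3/8b
4) 1289.062ms=33/8b +117.188ms=3/8b
5) 1406.25ms=9/2b +117.188ms=3/8b
6) 1523.438ms=39/8b +117.188ms=3/8b
7) 1640.625ms=21/4b +234.375ms=3/4b
Σ=6b of 6 (192bpm 3/4) — PASS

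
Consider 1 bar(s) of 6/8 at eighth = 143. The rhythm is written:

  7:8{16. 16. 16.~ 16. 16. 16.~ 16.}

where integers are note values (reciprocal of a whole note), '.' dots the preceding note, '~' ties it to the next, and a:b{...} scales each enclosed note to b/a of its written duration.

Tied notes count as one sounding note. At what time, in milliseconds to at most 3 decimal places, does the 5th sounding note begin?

note 5 onset = 30/7b = 1798.202ms

1. 0.0ms @ 0 + 359.64ms (6/7)
2. 359.64ms @ 6/7 + 359.64ms (6/7)
3. 719.281ms @ 12/7 + 719.281ms (12/7)
4. 1438.561ms @ 24/7 + 359.64ms (6/7)
5. 1798.202ms @ 30/7 + 719.281ms (12/7)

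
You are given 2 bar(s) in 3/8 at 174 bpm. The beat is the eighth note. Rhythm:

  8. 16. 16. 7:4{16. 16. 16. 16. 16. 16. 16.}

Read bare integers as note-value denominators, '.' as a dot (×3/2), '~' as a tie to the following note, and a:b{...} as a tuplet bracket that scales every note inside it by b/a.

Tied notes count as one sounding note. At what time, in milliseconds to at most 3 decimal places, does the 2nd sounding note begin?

note 2 onset = 3/2b = 517.241ms

1. 0.0ms @ 0 + 517.241ms (3/2)
2. 517.241ms @ 3/2 + 258.621ms (3/4)
3. 775.862ms @ 9/4 + 258.621ms (3/4)
4. 1034.483ms @ 3 + 147.783ms (3/7)
5. 1182.266ms @ 24/7 + 147.783ms (3/7)
6. 1330.049ms @ 27/7 + 147.783ms (3/7)
7. 1477.833ms @ 30/7 + 147.783ms (3/7)
8. 1625.616ms @ 33/7 + 147.783ms (3/7)
9. 1773.399ms @ 36/7 + 147.783ms (3/7)
10. 1921.182ms @ 39/7 + 147.783ms (3/7)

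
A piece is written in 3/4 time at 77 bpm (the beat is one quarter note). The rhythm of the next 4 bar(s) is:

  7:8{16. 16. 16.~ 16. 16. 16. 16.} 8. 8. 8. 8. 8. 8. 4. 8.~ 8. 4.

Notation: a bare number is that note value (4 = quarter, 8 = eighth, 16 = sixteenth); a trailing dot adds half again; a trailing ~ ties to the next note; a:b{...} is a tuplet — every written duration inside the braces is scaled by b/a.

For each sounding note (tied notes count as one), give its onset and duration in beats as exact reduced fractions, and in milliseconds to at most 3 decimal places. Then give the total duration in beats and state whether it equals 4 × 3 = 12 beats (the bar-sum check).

1) 0.0ms=0b +333.952ms=3/7b
2) 333.952ms=3/7b +333.952ms=3/7b
3) 667.904ms=6/7b +667.904ms=6/7b
4) 1335.807ms=12/7b +333.952ms=3/7b
5) 1669.759ms=15/7b +333.952ms=3/7b
6) 2003.711ms=18/7b +333.952ms=3/7b
7) 2337.662ms=3b +584.416ms=3/4b
8) 2922.078ms=15/4b +584.416ms=3/4b
9) 3506.494ms=9/2b +584.416ms=3/4b
10) 4090.909ms=21/4b +584.416ms=3/4b
11) 4675.325ms=6b +584.416ms=3/4b
12) 5259.74ms=27/4b +584.416ms=3/4b
13) 5844.156ms=15/2b +1168.831ms=3/2b
14) 7012.987ms=9b +1168.831ms=3/2b
15) 8181.818ms=21/2b +1168.831ms=3/2b
Σ=12b of 12 (77bpm 3/4) — PASS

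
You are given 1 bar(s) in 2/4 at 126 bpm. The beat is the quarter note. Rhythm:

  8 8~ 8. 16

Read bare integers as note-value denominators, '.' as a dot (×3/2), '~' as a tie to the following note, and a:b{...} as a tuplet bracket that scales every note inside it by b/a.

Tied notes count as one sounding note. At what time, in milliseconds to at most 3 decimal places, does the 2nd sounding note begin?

note 2 onset = 1/2b = 238.095ms

1. 0.0ms @ 0 + 238.095ms (1/2)
2. 238.095ms @ 1/2 + 595.238ms (5/4)
3. 833.333ms @ 7/4 + 119.048ms (1/4)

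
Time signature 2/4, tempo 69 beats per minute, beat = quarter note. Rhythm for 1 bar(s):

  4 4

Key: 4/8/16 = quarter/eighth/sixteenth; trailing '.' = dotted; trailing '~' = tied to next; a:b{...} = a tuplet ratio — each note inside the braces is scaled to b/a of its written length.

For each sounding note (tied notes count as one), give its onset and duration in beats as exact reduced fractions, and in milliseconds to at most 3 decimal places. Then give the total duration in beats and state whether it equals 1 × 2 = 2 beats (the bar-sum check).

1) 0.0ms=0b +869.565ms=1b
2) 869.565ms=1b +869.565ms=1b
Σ=2b of 2 (69bpm 2/4) — PASS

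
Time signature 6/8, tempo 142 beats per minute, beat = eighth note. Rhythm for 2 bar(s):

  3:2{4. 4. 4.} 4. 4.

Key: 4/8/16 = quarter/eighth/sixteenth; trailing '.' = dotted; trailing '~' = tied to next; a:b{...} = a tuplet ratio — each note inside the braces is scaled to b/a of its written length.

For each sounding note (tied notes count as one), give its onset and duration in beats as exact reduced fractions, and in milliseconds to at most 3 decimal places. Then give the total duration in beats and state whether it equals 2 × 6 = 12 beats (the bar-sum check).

1) 0.0ms=0b +845.07ms=2b
2) 845.07ms=2b +845.07ms=2b
3) 1690.141ms=4b +845.07ms=2b
4) 2535.211ms=6b +1267.606ms=3b
5) 3802.817ms=9b +1267.606ms=3b
Σ=12b of 12 (142bpm 6/8) — PASS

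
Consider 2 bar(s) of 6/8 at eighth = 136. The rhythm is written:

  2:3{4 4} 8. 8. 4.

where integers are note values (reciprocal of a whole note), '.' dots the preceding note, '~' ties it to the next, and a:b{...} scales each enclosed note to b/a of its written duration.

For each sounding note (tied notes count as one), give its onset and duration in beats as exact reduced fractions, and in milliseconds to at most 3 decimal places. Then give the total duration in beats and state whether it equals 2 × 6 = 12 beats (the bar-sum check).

1) 0.0ms=0b +1323.529ms=3b
2) 1323.529ms=3b +1323.529ms=3b
3) 2647.059ms=6b +661.765ms=3/2b
4) 3308.824ms=15/2b +661.765ms=3/2b
5) 3970.588ms=9b +1323.529ms=3b
Σ=12b of 12 (136bpm 6/8) — PASS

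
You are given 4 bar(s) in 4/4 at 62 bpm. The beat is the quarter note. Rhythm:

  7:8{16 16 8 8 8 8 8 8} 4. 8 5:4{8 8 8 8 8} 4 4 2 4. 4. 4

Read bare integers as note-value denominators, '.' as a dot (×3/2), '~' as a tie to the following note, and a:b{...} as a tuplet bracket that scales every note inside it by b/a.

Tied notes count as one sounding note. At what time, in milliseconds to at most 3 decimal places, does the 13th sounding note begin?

note 13 onset = 34/5b = 6580.645ms

1. 0.0ms @ 0 + 276.498ms (2/7)
2. 276.498ms @ 2/7 + 276.498ms (2/7)
3. 552.995ms @ 4/7 + 552.995ms (4/7)
4. 1105.991ms @ 8/7 + 552.995ms (4/7)
5. 1658.986ms @ 12/7 + 552.995ms (4/7)
6. 2211.982ms @ 16/7 + 552.995ms (4/7)
7. 2764.977ms @ 20/7 + 552.995ms (4/7)
8. 3317.972ms @ 24/7 + 552.995ms (4/7)
9. 3870.968ms @ 4 + 1451.613ms (3/2)
10. 5322.581ms @ 11/2 + 483.871ms (1/2)
11. 5806.452ms @ 6 + 387.097ms (2/5)
12. 6193.548ms @ 32/5 + 387.097ms (2/5)
13. 6580.645ms @ 34/5 + 387.097ms (2/5)
14. 6967.742ms @ 36/5 + 387.097ms (2/5)
15. 7354.839ms @ 38/5 + 387.097ms (2/5)
16. 7741.935ms @ 8 + 967.742ms (1)
17. 8709.677ms @ 9 + 967.742ms (1)
18. 9677.419ms @ 10 + 1935.484ms (2)
19. 11612.903ms @ 12 + 1451.613ms (3/2)
20. 13064.516ms @ 27/2 + 1451.613ms (3/2)
21. 14516.129ms @ 15 + 967.742ms (1)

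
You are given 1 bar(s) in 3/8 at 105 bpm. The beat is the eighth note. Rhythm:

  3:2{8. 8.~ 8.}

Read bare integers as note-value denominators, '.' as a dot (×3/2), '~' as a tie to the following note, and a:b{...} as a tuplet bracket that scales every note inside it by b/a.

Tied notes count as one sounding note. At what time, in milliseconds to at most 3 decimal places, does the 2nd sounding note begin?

1. 0.0ms @ 0 + 571.429ms (1)
2. 571.429ms @ 1 + 1142.857ms (2)

note 2 onset = 1b = 571.429ms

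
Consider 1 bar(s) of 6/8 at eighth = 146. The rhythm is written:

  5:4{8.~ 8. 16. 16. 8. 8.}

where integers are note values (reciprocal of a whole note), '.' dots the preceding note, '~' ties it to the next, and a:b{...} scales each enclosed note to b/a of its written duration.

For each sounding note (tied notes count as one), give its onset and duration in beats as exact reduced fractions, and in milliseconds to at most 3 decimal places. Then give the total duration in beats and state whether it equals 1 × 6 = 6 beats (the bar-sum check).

1) 0.0ms=0b +986.301ms=12/5b
2) 986.301ms=12/5b +246.575ms=3/5b
3) 1232.877ms=3b +246.575ms=3/5b
4) 1479.452ms=18/5b +493.151ms=6/5b
5) 1972.603ms=24/5b +493.151ms=6/5b
Σ=6b of 6 (146bpm 6/8) — PASS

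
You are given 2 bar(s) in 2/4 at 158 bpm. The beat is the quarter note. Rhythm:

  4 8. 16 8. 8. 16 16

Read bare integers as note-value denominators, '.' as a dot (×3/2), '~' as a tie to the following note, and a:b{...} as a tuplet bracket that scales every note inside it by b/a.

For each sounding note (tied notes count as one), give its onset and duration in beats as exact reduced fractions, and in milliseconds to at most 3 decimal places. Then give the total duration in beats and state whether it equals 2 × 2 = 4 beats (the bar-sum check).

1) 0.0ms=0b +379.747ms=1b
2) 379.747ms=1b +284.81ms=3/4b
3) 664.557ms=7/4b +94.937ms=1/4b
4) 759.494ms=2b +284.81ms=3/4b
5) 1044.304ms=11/4b +284.81ms=3/4b
6) 1329.114ms=7/2b +94.937ms=1/4b
7) 1424.051ms=15/4b +94.937ms=1/4b
Σ=4b of 4 (158bpm 2/4) — PASS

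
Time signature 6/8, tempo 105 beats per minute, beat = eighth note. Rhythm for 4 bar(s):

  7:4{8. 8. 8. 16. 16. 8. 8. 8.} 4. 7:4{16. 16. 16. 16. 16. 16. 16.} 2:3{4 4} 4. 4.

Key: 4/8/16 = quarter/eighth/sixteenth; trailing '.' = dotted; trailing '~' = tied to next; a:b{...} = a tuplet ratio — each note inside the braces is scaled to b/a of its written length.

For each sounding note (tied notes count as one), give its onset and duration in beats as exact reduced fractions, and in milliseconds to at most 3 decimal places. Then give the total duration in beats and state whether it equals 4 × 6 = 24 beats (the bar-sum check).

1) 0.0ms=0b +489.796ms=6/7b
2) 489.796ms=6/7b +489.796ms=6/7b
3) 979.592ms=12/7b +489.796ms=6/7b
4) 1469.388ms=18/7b +244.898ms=3/7b
5) 1714.286ms=3b +244.898ms=3/7b
6) 1959.184ms=24/7b +489.796ms=6/7b
7) 2448.98ms=30/7b +489.796ms=6/7b
8) 2938.776ms=36/7b +489.796ms=6/7b
9) 3428.571ms=6b +1714.286ms=3b
10) 5142.857ms=9b +244.898ms=3/7b
11) 5387.755ms=66/7b +244.898ms=3/7b
12) 5632.653ms=69/7b +244.898ms=3/7b
13) 5877.551ms=72/7b +244.898ms=3/7b
14) 6122.449ms=75/7b +244.898ms=3/7b
15) 6367.347ms=78/7b +244.898ms=3/7b
16) 6612.245ms=81/7b +244.898ms=3/7b
17) 6857.143ms=12b +1714.286ms=3b
18) 8571.429ms=15b +1714.286ms=3b
19) 10285.714ms=18b +1714.286ms=3b
20) 12000.0ms=21b +1714.286ms=3b
Σ=24b of 24 (105bpm 6/8) — PASS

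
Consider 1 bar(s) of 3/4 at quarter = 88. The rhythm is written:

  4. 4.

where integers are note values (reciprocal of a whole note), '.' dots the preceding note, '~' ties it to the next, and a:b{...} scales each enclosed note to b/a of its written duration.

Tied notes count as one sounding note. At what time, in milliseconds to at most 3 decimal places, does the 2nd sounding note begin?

note 2 onset = 3/2b = 1022.727ms

1. 0.0ms @ 0 + 1022.727ms (3/2)
2. 1022.727ms @ 3/2 + 1022.727ms (3/2)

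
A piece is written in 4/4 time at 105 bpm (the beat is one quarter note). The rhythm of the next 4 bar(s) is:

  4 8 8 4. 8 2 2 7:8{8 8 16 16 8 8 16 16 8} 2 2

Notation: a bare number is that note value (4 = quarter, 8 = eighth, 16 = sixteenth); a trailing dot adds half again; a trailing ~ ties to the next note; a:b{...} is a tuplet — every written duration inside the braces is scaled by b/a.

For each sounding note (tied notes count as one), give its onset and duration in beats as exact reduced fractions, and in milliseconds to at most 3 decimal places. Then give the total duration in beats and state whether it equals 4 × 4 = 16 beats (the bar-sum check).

1) 0.0ms=0b +571.429ms=1b
2) 571.429ms=1b +285.714ms=1/2b
3) 857.143ms=3/2b +285.714ms=1/2b
4) 1142.857ms=2b +857.143ms=3/2b
5) 2000.0ms=7/2b +285.714ms=1/2b
6) 2285.714ms=4b +1142.857ms=2b
7) 3428.571ms=6b +1142.857ms=2b
8) 4571.429ms=8b +326.531ms=4/7b
9) 4897.959ms=60/7b +326.531ms=4/7b
10) 5224.49ms=64/7b +163.265ms=2/7b
11) 5387.755ms=66/7b +163.265ms=2/7b
12) 5551.02ms=68/7b +326.531ms=4/7b
13) 5877.551ms=72/7b +326.531ms=4/7b
14) 6204.082ms=76/7b +163.265ms=2/7b
15) 6367.347ms=78/7b +163.265ms=2/7b
16) 6530.612ms=80/7b +326.531ms=4/7b
17) 6857.143ms=12b +1142.857ms=2b
18) 8000.0ms=14b +1142.857ms=2b
Σ=16b of 16 (105bpm 4/4) — PASS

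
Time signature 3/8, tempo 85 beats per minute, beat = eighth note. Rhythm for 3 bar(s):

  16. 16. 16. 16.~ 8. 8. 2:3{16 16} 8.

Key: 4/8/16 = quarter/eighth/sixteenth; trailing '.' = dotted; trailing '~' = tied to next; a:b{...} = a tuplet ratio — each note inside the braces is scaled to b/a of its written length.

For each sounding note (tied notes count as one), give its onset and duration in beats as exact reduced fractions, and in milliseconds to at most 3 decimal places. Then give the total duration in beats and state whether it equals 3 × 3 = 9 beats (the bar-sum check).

1) 0.0ms=0b +529.412ms=3/4b
2) 529.412ms=3/4b +529.412ms=3/4b
3) 1058.824ms=3/2b +529.412ms=3/4b
4) 1588.235ms=9/4b +1588.235ms=9/4b
5) 3176.471ms=9/2b +1058.824ms=3/2b
6) 4235.294ms=6b +529.412ms=3/4b
7) 4764.706ms=27/4b +529.412ms=3/4b
8) 5294.118ms=15/2b +1058.824ms=3/2b
Σ=9b of 9 (85bpm 3/8) — PASS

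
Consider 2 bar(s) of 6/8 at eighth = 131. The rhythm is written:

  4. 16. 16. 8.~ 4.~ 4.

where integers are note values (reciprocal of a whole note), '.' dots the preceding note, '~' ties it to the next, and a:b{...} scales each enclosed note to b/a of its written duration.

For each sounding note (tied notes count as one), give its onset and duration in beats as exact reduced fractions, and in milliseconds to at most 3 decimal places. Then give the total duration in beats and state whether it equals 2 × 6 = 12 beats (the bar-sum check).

1) 0.0ms=0b +1374.046ms=3b
2) 1374.046ms=3b +343.511ms=3/4b
3) 1717.557ms=15/4b +343.511ms=3/4b
4) 2061.069ms=9/2b +3435.115ms=15/2b
Σ=12b of 12 (131bpm 6/8) — PASS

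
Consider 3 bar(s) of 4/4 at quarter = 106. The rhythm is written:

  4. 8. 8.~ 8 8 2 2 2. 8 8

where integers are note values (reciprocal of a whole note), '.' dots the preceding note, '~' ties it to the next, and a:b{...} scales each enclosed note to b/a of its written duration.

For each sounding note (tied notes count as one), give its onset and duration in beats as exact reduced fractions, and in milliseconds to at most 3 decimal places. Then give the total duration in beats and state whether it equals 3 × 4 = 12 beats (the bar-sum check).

1) 0.0ms=0b +849.057ms=3/2b
2) 849.057ms=3/2b +424.528ms=3/4b
3) 1273.585ms=9/4b +707.547ms=5/4b
4) 1981.132ms=7/2b +283.019ms=1/2b
5) 2264.151ms=4b +1132.075ms=2b
6) 3396.226ms=6b +1132.075ms=2b
7) 4528.302ms=8b +1698.113ms=3b
8) 6226.415ms=11b +283.019ms=1/2b
9) 6509.434ms=23/2b +283.019ms=1/2b
Σ=12b of 12 (106bpm 4/4) — PASS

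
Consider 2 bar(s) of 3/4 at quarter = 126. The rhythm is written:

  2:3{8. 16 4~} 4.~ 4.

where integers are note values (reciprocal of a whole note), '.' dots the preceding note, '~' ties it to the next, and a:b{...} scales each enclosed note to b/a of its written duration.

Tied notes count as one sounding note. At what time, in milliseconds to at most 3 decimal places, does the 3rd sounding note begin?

1. 0.0ms @ 0 + 535.714ms (9/8)
2. 535.714ms @ 9/8 + 178.571ms (3/8)
3. 714.286ms @ 3/2 + 2142.857ms (9/2)

note 3 onset = 3/2b = 714.286ms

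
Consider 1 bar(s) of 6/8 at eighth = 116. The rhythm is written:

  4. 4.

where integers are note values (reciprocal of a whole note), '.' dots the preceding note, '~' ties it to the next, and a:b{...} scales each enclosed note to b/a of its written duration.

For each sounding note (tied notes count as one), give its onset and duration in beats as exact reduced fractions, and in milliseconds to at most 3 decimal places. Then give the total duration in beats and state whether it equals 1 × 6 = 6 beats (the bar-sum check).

1) 0.0ms=0b +1551.724ms=3b
2) 1551.724ms=3b +1551.724ms=3b
Σ=6b of 6 (116bpm 6/8) — PASS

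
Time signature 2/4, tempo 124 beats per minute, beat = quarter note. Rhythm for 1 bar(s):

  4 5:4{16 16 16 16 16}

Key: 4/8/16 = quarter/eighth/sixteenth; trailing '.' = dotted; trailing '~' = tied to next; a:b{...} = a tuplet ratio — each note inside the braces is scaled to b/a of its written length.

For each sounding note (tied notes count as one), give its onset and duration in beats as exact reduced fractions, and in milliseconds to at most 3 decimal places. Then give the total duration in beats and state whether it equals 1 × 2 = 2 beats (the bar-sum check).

1) 0.0ms=0b +483.871ms=1b
2) 483.871ms=1b +96.774ms=1/5b
3) 580.645ms=6/5b +96.774ms=1/5b
4) 677.419ms=7/5b +96.774ms=1/5b
5) 774.194ms=8/5b +96.774ms=1/5b
6) 870.968ms=9/5b +96.774ms=1/5b
Σ=2b of 2 (124bpm 2/4) — PASS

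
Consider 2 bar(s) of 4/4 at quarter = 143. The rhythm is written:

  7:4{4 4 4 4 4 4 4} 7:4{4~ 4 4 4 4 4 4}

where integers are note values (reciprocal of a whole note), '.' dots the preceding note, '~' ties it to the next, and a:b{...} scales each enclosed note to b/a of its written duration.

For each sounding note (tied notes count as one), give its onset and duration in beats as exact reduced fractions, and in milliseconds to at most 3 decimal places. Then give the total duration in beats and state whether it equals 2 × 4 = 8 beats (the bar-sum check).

1) 0.0ms=0b +239.76ms=4/7b
2) 239.76ms=4/7b +239.76ms=4/7b
3) 479.52ms=8/7b +239.76ms=4/7b
4) 719.281ms=12/7b +239.76ms=4/7b
5) 959.041ms=16/7b +239.76ms=4/7b
6) 1198.801ms=20/7b +239.76ms=4/7b
7) 1438.561ms=24/7b +239.76ms=4/7b
8) 1678.322ms=4b +479.52ms=8/7b
9) 2157.842ms=36/7b +239.76ms=4/7b
10) 2397.602ms=40/7b +239.76ms=4/7b
11) 2637.363ms=44/7b +239.76ms=4/7b
12) 2877.123ms=48/7b +239.76ms=4/7b
13) 3116.883ms=52/7b +239.76ms=4/7b
Σ=8b of 8 (143bpm 4/4) — PASS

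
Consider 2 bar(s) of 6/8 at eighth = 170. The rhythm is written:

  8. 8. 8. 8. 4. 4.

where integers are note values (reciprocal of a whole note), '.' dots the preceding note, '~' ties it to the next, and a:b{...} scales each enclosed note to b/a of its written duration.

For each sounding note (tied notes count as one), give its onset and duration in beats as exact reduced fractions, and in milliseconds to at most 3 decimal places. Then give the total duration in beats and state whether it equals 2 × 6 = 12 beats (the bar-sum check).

1) 0.0ms=0b +529.412ms=3/2b
2) 529.412ms=3/2b +529.412ms=3/2b
3) 1058.824ms=3b +529.412ms=3/2b
4) 1588.235ms=9/2b +529.412ms=3/2b
5) 2117.647ms=6b +1058.824ms=3b
6) 3176.471ms=9b +1058.824ms=3b
Σ=12b of 12 (170bpm 6/8) — PASS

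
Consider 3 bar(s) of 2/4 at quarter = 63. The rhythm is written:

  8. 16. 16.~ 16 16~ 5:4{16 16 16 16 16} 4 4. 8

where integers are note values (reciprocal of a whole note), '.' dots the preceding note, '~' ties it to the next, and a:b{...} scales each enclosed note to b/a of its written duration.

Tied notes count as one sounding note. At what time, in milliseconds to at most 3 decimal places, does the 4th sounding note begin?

1. 0.0ms @ 0 + 714.286ms (3/4)
2. 714.286ms @ 3/4 + 357.143ms (3/8)
3. 1071.429ms @ 9/8 + 595.238ms (5/8)
4. 1666.667ms @ 7/4 + 428.571ms (9/20)
5. 2095.238ms @ 11/5 + 190.476ms (1/5)
6. 2285.714ms @ 12/5 + 190.476ms (1/5)
7. 2476.19ms @ 13/5 + 190.476ms (1/5)
8. 2666.667ms @ 14/5 + 190.476ms (1/5)
9. 2857.143ms @ 3 + 952.381ms (1)
10. 3809.524ms @ 4 + 1428.571ms (3/2)
11. 5238.095ms @ 11/2 + 476.19ms (1/2)

note 4 onset = 7/4b = 1666.667ms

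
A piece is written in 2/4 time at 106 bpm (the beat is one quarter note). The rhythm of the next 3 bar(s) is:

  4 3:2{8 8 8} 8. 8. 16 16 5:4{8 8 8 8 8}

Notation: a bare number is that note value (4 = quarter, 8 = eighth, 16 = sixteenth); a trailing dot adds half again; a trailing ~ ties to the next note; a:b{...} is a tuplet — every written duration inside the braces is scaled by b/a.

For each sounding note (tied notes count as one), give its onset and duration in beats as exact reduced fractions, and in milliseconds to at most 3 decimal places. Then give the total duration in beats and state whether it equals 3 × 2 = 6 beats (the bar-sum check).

1) 0.0ms=0b +566.038ms=1b
2) 566.038ms=1b +188.679ms=1/3b
3) 754.717ms=4/3b +188.679ms=1/3b
4) 943.396ms=5/3b +188.679ms=1/3b
5) 1132.075ms=2b +424.528ms=3/4b
6) 1556.604ms=11/4b +424.528ms=3/4b
7) 1981.132ms=7/2b +141.509ms=1/4b
8) 2122.642ms=15/4b +141.509ms=1/4b
9) 2264.151ms=4b +226.415ms=2/5b
10) 2490.566ms=22/5b +226.415ms=2/5b
11) 2716.981ms=24/5b +226.415ms=2/5b
12) 2943.396ms=26/5b +226.415ms=2/5b
13) 3169.811ms=28/5b +226.415ms=2/5b
Σ=6b of 6 (106bpm 2/4) — PASS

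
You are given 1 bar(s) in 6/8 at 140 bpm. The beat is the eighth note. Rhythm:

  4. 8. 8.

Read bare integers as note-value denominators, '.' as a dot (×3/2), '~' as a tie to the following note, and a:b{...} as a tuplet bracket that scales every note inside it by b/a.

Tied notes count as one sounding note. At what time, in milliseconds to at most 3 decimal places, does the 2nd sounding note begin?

note 2 onset = 3b = 1285.714ms

1. 0.0ms @ 0 + 1285.714ms (3)
2. 1285.714ms @ 3 + 642.857ms (3/2)
3. 1928.571ms @ 9/2 + 642.857ms (3/2)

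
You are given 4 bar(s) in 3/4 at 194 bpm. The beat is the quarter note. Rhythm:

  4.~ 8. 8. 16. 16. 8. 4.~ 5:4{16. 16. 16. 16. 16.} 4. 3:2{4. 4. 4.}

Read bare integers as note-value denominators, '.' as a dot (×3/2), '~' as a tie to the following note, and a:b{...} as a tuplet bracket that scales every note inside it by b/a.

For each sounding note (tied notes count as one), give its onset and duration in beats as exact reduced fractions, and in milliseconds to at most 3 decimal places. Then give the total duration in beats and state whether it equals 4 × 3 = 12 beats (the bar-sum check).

1) 0.0ms=0b +695.876ms=9/4b
2) 695.876ms=9/4b +231.959ms=3/4b
3) 927.835ms=3b +115.979ms=3/8b
4) 1043.814ms=27/8b +115.979ms=3/8b
5) 1159.794ms=15/4b +231.959ms=3/4b
6) 1391.753ms=9/2b +556.701ms=9/5b
7) 1948.454ms=63/10b +92.784ms=3/10b
8) 2041.237ms=33/5b +92.784ms=3/10b
9) 2134.021ms=69/10b +92.784ms=3/10b
10) 2226.804ms=36/5b +92.784ms=3/10b
11) 2319.588ms=15/2b +463.918ms=3/2b
12) 2783.505ms=9b +309.278ms=1b
13) 3092.784ms=10b +309.278ms=1b
14) 3402.062ms=11b +309.278ms=1b
Σ=12b of 12 (194bpm 3/4) — PASS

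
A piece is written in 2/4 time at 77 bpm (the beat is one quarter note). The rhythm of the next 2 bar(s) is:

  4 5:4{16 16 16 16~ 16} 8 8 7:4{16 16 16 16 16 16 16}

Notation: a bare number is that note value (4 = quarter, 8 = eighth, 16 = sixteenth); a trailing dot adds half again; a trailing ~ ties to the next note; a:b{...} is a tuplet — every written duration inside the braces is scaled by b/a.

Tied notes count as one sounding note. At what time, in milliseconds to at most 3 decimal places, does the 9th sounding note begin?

1. 0.0ms @ 0 + 779.221ms (1)
2. 779.221ms @ 1 + 155.844ms (1/5)
3. 935.065ms @ 6/5 + 155.844ms (1/5)
4. 1090.909ms @ 7/5 + 155.844ms (1/5)
5. 1246.753ms @ 8/5 + 311.688ms (2/5)
6. 1558.442ms @ 2 + 389.61ms (1/2)
7. 1948.052ms @ 5/2 + 389.61ms (1/2)
8. 2337.662ms @ 3 + 111.317ms (1/7)
9. 2448.98ms @ 22/7 + 111.317ms (1/7)
10. 2560.297ms @ 23/7 + 111.317ms (1/7)
11. 2671.614ms @ 24/7 + 111.317ms (1/7)
12. 2782.931ms @ 25/7 + 111.317ms (1/7)
13. 2894.249ms @ 26/7 + 111.317ms (1/7)
14. 3005.566ms @ 27/7 + 111.317ms (1/7)

note 9 onset = 22/7b = 2448.98ms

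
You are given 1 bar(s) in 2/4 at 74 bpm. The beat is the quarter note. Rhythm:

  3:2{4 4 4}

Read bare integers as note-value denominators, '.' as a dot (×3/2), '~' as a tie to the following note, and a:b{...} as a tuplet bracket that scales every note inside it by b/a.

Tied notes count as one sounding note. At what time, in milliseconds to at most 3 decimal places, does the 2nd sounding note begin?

note 2 onset = 2/3b = 540.541ms

1. 0.0ms @ 0 + 540.541ms (2/3)
2. 540.541ms @ 2/3 + 540.541ms (2/3)
3. 1081.081ms @ 4/3 + 540.541ms (2/3)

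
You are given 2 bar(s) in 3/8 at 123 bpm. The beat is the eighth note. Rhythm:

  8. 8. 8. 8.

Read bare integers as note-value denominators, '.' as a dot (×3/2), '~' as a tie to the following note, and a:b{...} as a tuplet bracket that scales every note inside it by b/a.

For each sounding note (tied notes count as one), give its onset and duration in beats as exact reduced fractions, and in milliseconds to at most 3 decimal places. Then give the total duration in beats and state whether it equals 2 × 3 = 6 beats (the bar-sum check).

1) 0.0ms=0b +731.707ms=3/2b
2) 731.707ms=3/2b +731.707ms=3/2b
3) 1463.415ms=3b +731.707ms=3/2b
4) 2195.122ms=9/2b +731.707ms=3/2b
Σ=6b of 6 (123bpm 3/8) — PASS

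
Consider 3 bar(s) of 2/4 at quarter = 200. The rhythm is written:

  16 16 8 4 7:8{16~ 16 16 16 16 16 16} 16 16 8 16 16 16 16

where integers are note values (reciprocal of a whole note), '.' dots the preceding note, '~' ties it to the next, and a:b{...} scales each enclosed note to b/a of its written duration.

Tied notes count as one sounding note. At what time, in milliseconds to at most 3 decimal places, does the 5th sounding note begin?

note 5 onset = 2b = 600.0ms

1. 0.0ms @ 0 + 75.0ms (1/4)
2. 75.0ms @ 1/4 + 75.0ms (1/4)
3. 150.0ms @ 1/2 + 150.0ms (1/2)
4. 300.0ms @ 1 + 300.0ms (1)
5. 600.0ms @ 2 + 171.429ms (4/7)
6. 771.429ms @ 18/7 + 85.714ms (2/7)
7. 857.143ms @ 20/7 + 85.714ms (2/7)
8. 942.857ms @ 22/7 + 85.714ms (2/7)
9. 1028.571ms @ 24/7 + 85.714ms (2/7)
10. 1114.286ms @ 26/7 + 85.714ms (2/7)
11. 1200.0ms @ 4 + 75.0ms (1/4)
12. 1275.0ms @ 17/4 + 75.0ms (1/4)
13. 1350.0ms @ 9/2 + 150.0ms (1/2)
14. 1500.0ms @ 5 + 75.0ms (1/4)
15. 1575.0ms @ 21/4 + 75.0ms (1/4)
16. 1650.0ms @ 11/2 + 75.0ms (1/4)
17. 1725.0ms @ 23/4 + 75.0ms (1/4)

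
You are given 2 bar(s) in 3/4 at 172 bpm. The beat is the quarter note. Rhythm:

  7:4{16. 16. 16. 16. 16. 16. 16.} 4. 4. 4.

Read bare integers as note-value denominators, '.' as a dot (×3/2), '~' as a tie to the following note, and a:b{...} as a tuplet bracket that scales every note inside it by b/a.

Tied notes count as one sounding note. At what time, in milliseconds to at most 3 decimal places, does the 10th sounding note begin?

1. 0.0ms @ 0 + 74.751ms (3/14)
2. 74.751ms @ 3/14 + 74.751ms (3/14)
3. 149.502ms @ 3/7 + 74.751ms (3/14)
4. 224.252ms @ 9/14 + 74.751ms (3/14)
5. 299.003ms @ 6/7 + 74.751ms (3/14)
6. 373.754ms @ 15/14 + 74.751ms (3/14)
7. 448.505ms @ 9/7 + 74.751ms (3/14)
8. 523.256ms @ 3/2 + 523.256ms (3/2)
9. 1046.512ms @ 3 + 523.256ms (3/2)
10. 1569.767ms @ 9/2 + 523.256ms (3/2)

note 10 onset = 9/2b = 1569.767ms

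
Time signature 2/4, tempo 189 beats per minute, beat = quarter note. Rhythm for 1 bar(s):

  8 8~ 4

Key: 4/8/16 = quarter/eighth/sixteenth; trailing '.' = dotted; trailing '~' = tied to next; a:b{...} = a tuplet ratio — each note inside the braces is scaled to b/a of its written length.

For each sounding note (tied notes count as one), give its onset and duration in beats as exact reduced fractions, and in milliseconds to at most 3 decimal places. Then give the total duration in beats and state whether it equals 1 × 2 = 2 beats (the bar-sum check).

1) 0.0ms=0b +158.73ms=1/2b
2) 158.73ms=1/2b +476.19ms=3/2b
Σ=2b of 2 (189bpm 2/4) — PASS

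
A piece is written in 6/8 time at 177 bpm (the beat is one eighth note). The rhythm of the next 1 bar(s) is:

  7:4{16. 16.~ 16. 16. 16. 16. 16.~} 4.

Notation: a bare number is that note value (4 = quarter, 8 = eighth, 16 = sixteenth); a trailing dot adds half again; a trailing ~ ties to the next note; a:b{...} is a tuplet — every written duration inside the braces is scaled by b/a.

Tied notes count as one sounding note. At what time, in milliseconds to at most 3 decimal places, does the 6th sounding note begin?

1. 0.0ms @ 0 + 145.278ms (3/7)
2. 145.278ms @ 3/7 + 290.557ms (6/7)
3. 435.835ms @ 9/7 + 145.278ms (3/7)
4. 581.114ms @ 12/7 + 145.278ms (3/7)
5. 726.392ms @ 15/7 + 145.278ms (3/7)
6. 871.671ms @ 18/7 + 1162.228ms (24/7)

note 6 onset = 18/7b = 871.671ms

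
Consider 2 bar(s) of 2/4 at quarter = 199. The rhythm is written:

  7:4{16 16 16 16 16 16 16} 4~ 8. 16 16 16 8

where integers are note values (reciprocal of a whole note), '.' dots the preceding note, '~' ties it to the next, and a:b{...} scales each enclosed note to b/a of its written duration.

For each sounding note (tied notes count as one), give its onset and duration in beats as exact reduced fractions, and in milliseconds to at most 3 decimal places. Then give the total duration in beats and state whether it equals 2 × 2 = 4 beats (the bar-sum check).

1) 0.0ms=0b +43.073ms=1/7b
2) 43.073ms=1/7b +43.073ms=1/7b
3) 86.145ms=2/7b +43.073ms=1/7b
4) 129.218ms=3/7b +43.073ms=1/7b
5) 172.29ms=4/7b +43.073ms=1/7b
6) 215.363ms=5/7b +43.073ms=1/7b
7) 258.435ms=6/7b +43.073ms=1/7b
8) 301.508ms=1b +527.638ms=7/4b
9) 829.146ms=11/4b +75.377ms=1/4b
10) 904.523ms=3b +75.377ms=1/4b
11) 979.899ms=13/4b +75.377ms=1/4b
12) 1055.276ms=7/2b +150.754ms=1/2b
Σ=4b of 4 (199bpm 2/4) — PASS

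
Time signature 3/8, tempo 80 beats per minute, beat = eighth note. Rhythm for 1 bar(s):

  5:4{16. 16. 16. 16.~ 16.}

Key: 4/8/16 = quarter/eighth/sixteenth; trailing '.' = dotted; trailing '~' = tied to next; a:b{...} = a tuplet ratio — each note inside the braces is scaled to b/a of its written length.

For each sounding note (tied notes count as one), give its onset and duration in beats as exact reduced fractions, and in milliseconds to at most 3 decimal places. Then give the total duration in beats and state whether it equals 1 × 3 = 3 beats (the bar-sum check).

1) 0.0ms=0b +450.0ms=3/5b
2) 450.0ms=3/5b +450.0ms=3/5b
3) 900.0ms=6/5b +450.0ms=3/5b
4) 1350.0ms=9/5b +900.0ms=6/5b
Σ=3b of 3 (80bpm 3/8) — PASS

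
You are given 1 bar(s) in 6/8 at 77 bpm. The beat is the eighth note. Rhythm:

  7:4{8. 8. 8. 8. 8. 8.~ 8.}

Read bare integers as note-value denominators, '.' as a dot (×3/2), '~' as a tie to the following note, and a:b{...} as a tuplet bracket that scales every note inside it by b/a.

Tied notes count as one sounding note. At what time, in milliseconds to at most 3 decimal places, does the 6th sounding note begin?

1. 0.0ms @ 0 + 667.904ms (6/7)
2. 667.904ms @ 6/7 + 667.904ms (6/7)
3. 1335.807ms @ 12/7 + 667.904ms (6/7)
4. 2003.711ms @ 18/7 + 667.904ms (6/7)
5. 2671.614ms @ 24/7 + 667.904ms (6/7)
6. 3339.518ms @ 30/7 + 1335.807ms (12/7)

note 6 onset = 30/7b = 3339.518ms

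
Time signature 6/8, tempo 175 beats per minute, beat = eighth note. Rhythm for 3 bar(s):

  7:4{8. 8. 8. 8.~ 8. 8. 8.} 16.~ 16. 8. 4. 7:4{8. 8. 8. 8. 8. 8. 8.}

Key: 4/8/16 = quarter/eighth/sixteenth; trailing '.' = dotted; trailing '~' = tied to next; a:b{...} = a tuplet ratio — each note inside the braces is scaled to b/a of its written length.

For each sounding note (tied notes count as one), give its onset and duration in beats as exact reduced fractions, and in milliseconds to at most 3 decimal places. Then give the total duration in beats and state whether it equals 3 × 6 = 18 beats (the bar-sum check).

1) 0.0ms=0b +293.878ms=6/7b
2) 293.878ms=6/7b +293.878ms=6/7b
3) 587.755ms=12/7b +293.878ms=6/7b
4) 881.633ms=18/7b +587.755ms=12/7b
5) 1469.388ms=30/7b +293.878ms=6/7b
6) 1763.265ms=36/7b +293.878ms=6/7b
7) 2057.143ms=6b +514.286ms=3/2b
8) 2571.429ms=15/2b +514.286ms=3/2b
9) 3085.714ms=9b +1028.571ms=3b
10) 4114.286ms=12b +293.878ms=6/7b
11) 4408.163ms=90/7b +293.878ms=6/7b
12) 4702.041ms=96/7b +293.878ms=6/7b
13) 4995.918ms=102/7b +293.878ms=6/7b
14) 5289.796ms=108/7b +293.878ms=6/7b
15) 5583.673ms=114/7b +293.878ms=6/7b
16) 5877.551ms=120/7b +293.878ms=6/7b
Σ=18b of 18 (175bpm 6/8) — PASS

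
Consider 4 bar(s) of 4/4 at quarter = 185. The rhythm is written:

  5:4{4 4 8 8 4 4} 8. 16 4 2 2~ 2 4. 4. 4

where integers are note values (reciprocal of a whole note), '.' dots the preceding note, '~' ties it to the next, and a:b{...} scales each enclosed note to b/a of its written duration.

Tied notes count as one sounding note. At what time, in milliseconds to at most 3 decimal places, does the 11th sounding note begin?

note 11 onset = 8b = 2594.595ms

1. 0.0ms @ 0 + 259.459ms (4/5)
2. 259.459ms @ 4/5 + 259.459ms (4/5)
3. 518.919ms @ 8/5 + 129.73ms (2/5)
4. 648.649ms @ 2 + 129.73ms (2/5)
5. 778.378ms @ 12/5 + 259.459ms (4/5)
6. 1037.838ms @ 16/5 + 259.459ms (4/5)
7. 1297.297ms @ 4 + 243.243ms (3/4)
8. 1540.541ms @ 19/4 + 81.081ms (1/4)
9. 1621.622ms @ 5 + 324.324ms (1)
10. 1945.946ms @ 6 + 648.649ms (2)
11. 2594.595ms @ 8 + 1297.297ms (4)
12. 3891.892ms @ 12 + 486.486ms (3/2)
13. 4378.378ms @ 27/2 + 486.486ms (3/2)
14. 4864.865ms @ 15 + 324.324ms (1)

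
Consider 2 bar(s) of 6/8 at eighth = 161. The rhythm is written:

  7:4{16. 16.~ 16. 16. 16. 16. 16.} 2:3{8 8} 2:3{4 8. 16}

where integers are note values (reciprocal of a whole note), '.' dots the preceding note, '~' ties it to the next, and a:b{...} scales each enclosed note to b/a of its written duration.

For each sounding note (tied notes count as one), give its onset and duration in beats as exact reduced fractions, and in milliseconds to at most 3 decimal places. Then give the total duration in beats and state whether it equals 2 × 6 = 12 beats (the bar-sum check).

1) 0.0ms=0b +159.716ms=3/7b
2) 159.716ms=3/7b +319.432ms=6/7b
3) 479.148ms=9/7b +159.716ms=3/7b
4) 638.864ms=12/7b +159.716ms=3/7b
5) 798.58ms=15/7b +159.716ms=3/7b
6) 958.296ms=18/7b +159.716ms=3/7b
7) 1118.012ms=3b +559.006ms=3/2b
8) 1677.019ms=9/2b +559.006ms=3/2b
9) 2236.025ms=6b +1118.012ms=3b
10) 3354.037ms=9b +838.509ms=9/4b
11) 4192.547ms=45/4b +279.503ms=3/4b
Σ=12b of 12 (161bpm 6/8) — PASS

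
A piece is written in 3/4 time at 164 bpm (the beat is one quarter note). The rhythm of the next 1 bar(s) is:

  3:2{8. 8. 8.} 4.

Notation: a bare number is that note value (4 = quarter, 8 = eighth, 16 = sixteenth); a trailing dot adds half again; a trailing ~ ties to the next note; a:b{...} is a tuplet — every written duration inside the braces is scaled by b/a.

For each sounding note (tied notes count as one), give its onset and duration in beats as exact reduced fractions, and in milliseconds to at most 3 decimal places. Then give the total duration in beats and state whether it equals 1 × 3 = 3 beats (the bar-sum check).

1) 0.0ms=0b +182.927ms=1/2b
2) 182.927ms=1/2b +182.927ms=1/2b
3) 365.854ms=1b +182.927ms=1/2b
4) 548.78ms=3/2b +548.78ms=3/2b
Σ=3b of 3 (164bpm 3/4) — PASS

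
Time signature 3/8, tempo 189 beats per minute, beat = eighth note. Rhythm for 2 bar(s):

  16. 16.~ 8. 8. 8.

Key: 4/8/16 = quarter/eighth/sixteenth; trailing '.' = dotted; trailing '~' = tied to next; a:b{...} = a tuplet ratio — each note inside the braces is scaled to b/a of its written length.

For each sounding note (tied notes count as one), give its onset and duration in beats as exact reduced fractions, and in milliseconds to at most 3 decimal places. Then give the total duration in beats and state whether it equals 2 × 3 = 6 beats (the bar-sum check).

1) 0.0ms=0b +238.095ms=3/4b
2) 238.095ms=3/4b +714.286ms=9/4b
3) 952.381ms=3b +476.19ms=3/2b
4) 1428.571ms=9/2b +476.19ms=3/2b
Σ=6b of 6 (189bpm 3/8) — PASS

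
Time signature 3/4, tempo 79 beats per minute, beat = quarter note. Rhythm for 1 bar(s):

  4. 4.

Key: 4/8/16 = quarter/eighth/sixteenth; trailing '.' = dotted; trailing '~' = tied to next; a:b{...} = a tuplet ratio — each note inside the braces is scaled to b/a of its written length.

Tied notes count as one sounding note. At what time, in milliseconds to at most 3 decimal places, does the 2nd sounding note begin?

note 2 onset = 3/2b = 1139.241ms

1. 0.0ms @ 0 + 1139.241ms (3/2)
2. 1139.241ms @ 3/2 + 1139.241ms (3/2)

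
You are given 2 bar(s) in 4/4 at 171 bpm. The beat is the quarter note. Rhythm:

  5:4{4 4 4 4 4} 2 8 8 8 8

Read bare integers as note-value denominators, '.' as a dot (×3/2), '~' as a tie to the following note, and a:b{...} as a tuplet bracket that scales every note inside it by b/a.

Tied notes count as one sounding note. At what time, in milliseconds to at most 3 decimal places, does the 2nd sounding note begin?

note 2 onset = 4/5b = 280.702ms

1. 0.0ms @ 0 + 280.702ms (4/5)
2. 280.702ms @ 4/5 + 280.702ms (4/5)
3. 561.404ms @ 8/5 + 280.702ms (4/5)
4. 842.105ms @ 12/5 + 280.702ms (4/5)
5. 1122.807ms @ 16/5 + 280.702ms (4/5)
6. 1403.509ms @ 4 + 701.754ms (2)
7. 2105.263ms @ 6 + 175.439ms (1/2)
8. 2280.702ms @ 13/2 + 175.439ms (1/2)
9. 2456.14ms @ 7 + 175.439ms (1/2)
10. 2631.579ms @ 15/2 + 175.439ms (1/2)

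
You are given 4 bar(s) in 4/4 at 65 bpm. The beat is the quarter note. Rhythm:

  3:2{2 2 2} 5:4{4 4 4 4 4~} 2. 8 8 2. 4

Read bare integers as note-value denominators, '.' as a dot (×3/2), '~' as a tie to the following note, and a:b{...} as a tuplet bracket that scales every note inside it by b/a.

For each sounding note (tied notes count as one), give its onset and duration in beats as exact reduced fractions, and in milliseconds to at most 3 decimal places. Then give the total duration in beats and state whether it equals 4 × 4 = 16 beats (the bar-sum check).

1) 0.0ms=0b +1230.769ms=4/3b
2) 1230.769ms=4/3b +1230.769ms=4/3b
3) 2461.538ms=8/3b +1230.769ms=4/3b
4) 3692.308ms=4b +738.462ms=4/5b
5) 4430.769ms=24/5b +738.462ms=4/5b
6) 5169.231ms=28/5b +738.462ms=4/5b
7) 5907.692ms=32/5b +738.462ms=4/5b
8) 6646.154ms=36/5b +3507.692ms=19/5b
9) 10153.846ms=11b +461.538ms=1/2b
10) 10615.385ms=23/2b +461.538ms=1/2b
11) 11076.923ms=12b +2769.231ms=3b
12) 13846.154ms=15b +923.077ms=1b
Σ=16b of 16 (65bpm 4/4) — PASS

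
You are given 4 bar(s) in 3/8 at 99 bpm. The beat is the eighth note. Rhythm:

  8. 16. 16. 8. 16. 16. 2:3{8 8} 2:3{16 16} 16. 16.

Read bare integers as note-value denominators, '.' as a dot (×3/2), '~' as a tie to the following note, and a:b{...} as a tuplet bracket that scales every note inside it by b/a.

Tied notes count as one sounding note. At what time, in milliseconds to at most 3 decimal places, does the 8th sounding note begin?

1. 0.0ms @ 0 + 909.091ms (3/2)
2. 909.091ms @ 3/2 + 454.545ms (3/4)
3. 1363.636ms @ 9/4 + 454.545ms (3/4)
4. 1818.182ms @ 3 + 909.091ms (3/2)
5. 2727.273ms @ 9/2 + 454.545ms (3/4)
6. 3181.818ms @ 21/4 + 454.545ms (3/4)
7. 3636.364ms @ 6 + 909.091ms (3/2)
8. 4545.455ms @ 15/2 + 909.091ms (3/2)
9. 5454.545ms @ 9 + 454.545ms (3/4)
10. 5909.091ms @ 39/4 + 454.545ms (3/4)
11. 6363.636ms @ 21/2 + 454.545ms (3/4)
12. 6818.182ms @ 45/4 + 454.545ms (3/4)

note 8 onset = 15/2b = 4545.455ms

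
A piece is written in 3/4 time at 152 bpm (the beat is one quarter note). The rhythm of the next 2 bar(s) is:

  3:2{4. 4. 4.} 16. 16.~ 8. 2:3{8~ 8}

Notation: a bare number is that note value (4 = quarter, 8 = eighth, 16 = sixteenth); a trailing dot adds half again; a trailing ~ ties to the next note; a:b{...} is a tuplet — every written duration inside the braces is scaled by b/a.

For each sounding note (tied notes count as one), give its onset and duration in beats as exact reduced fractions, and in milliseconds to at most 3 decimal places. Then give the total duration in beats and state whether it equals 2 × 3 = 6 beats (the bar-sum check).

1) 0.0ms=0b +394.737ms=1b
2) 394.737ms=1b +394.737ms=1b
3) 789.474ms=2b +394.737ms=1b
4) 1184.211ms=3b +148.026ms=3/8b
5) 1332.237ms=27/8b +444.079ms=9/8b
6) 1776.316ms=9/2b +592.105ms=3/2b
Σ=6b of 6 (152bpm 3/4) — PASS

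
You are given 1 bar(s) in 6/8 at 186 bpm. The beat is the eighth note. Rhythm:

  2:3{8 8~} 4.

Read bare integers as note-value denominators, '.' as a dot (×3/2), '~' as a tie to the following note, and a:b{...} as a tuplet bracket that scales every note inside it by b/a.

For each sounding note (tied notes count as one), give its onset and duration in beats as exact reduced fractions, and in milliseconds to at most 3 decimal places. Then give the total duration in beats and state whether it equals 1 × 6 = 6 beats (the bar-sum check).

1) 0.0ms=0b +483.871ms=3/2b
2) 483.871ms=3/2b +1451.613ms=9/2b
Σ=6b of 6 (186bpm 6/8) — PASS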